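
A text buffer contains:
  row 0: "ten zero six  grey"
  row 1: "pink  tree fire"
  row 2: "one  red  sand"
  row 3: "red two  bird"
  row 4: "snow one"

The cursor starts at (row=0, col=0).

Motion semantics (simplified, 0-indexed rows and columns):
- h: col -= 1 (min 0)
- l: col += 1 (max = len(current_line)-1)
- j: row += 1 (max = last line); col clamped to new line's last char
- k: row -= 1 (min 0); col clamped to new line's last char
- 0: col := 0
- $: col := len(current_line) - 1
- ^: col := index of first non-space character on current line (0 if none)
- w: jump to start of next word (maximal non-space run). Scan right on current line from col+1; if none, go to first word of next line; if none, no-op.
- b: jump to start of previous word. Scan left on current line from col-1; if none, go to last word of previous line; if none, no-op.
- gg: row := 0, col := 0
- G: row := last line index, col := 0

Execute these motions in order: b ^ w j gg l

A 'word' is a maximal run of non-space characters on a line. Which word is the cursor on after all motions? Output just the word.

After 1 (b): row=0 col=0 char='t'
After 2 (^): row=0 col=0 char='t'
After 3 (w): row=0 col=4 char='z'
After 4 (j): row=1 col=4 char='_'
After 5 (gg): row=0 col=0 char='t'
After 6 (l): row=0 col=1 char='e'

Answer: ten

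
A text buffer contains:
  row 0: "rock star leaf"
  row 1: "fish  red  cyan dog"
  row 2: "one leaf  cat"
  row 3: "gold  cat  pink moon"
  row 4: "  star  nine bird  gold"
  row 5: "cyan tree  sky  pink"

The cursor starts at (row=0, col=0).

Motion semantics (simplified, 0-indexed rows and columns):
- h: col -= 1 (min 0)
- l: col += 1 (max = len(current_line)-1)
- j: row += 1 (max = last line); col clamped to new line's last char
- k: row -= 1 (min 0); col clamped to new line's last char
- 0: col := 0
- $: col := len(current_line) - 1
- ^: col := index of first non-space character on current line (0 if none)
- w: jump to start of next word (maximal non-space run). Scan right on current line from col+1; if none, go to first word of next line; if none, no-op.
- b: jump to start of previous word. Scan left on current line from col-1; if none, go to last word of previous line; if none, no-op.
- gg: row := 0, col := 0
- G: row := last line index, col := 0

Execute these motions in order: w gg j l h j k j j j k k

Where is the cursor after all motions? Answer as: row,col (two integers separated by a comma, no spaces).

After 1 (w): row=0 col=5 char='s'
After 2 (gg): row=0 col=0 char='r'
After 3 (j): row=1 col=0 char='f'
After 4 (l): row=1 col=1 char='i'
After 5 (h): row=1 col=0 char='f'
After 6 (j): row=2 col=0 char='o'
After 7 (k): row=1 col=0 char='f'
After 8 (j): row=2 col=0 char='o'
After 9 (j): row=3 col=0 char='g'
After 10 (j): row=4 col=0 char='_'
After 11 (k): row=3 col=0 char='g'
After 12 (k): row=2 col=0 char='o'

Answer: 2,0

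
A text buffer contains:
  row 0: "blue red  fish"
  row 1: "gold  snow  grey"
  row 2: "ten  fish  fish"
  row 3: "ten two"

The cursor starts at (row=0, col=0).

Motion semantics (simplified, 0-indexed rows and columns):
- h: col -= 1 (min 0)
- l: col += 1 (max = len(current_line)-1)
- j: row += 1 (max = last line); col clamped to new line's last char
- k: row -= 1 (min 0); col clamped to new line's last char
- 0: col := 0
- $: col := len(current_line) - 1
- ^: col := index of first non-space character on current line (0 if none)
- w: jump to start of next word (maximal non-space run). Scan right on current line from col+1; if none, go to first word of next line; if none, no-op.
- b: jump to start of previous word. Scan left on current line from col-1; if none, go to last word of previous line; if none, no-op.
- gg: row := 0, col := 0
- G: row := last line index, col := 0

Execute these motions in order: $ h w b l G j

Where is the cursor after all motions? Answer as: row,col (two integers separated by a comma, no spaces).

After 1 ($): row=0 col=13 char='h'
After 2 (h): row=0 col=12 char='s'
After 3 (w): row=1 col=0 char='g'
After 4 (b): row=0 col=10 char='f'
After 5 (l): row=0 col=11 char='i'
After 6 (G): row=3 col=0 char='t'
After 7 (j): row=3 col=0 char='t'

Answer: 3,0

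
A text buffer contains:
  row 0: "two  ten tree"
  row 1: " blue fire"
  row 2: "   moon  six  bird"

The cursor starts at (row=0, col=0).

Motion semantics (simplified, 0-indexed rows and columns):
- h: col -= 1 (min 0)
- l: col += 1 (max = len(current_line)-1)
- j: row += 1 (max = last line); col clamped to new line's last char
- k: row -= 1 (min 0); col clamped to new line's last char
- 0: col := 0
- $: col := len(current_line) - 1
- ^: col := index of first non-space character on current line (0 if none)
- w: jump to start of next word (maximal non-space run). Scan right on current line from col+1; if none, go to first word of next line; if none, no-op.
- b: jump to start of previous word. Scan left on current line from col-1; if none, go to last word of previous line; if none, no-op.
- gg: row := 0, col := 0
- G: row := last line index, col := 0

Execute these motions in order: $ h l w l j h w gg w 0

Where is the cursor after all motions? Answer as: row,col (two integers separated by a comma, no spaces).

Answer: 0,0

Derivation:
After 1 ($): row=0 col=12 char='e'
After 2 (h): row=0 col=11 char='e'
After 3 (l): row=0 col=12 char='e'
After 4 (w): row=1 col=1 char='b'
After 5 (l): row=1 col=2 char='l'
After 6 (j): row=2 col=2 char='_'
After 7 (h): row=2 col=1 char='_'
After 8 (w): row=2 col=3 char='m'
After 9 (gg): row=0 col=0 char='t'
After 10 (w): row=0 col=5 char='t'
After 11 (0): row=0 col=0 char='t'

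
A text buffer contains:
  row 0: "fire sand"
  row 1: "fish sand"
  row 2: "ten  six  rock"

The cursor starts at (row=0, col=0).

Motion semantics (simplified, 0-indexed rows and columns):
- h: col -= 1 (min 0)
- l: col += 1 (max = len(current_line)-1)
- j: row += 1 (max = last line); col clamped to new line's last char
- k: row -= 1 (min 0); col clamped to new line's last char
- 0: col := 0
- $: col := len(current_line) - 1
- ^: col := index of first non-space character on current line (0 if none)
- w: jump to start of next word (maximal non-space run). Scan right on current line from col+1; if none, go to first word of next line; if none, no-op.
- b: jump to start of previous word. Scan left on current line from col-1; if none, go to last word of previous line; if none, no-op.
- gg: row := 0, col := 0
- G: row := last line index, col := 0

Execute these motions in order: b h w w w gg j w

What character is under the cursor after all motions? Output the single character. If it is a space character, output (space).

Answer: s

Derivation:
After 1 (b): row=0 col=0 char='f'
After 2 (h): row=0 col=0 char='f'
After 3 (w): row=0 col=5 char='s'
After 4 (w): row=1 col=0 char='f'
After 5 (w): row=1 col=5 char='s'
After 6 (gg): row=0 col=0 char='f'
After 7 (j): row=1 col=0 char='f'
After 8 (w): row=1 col=5 char='s'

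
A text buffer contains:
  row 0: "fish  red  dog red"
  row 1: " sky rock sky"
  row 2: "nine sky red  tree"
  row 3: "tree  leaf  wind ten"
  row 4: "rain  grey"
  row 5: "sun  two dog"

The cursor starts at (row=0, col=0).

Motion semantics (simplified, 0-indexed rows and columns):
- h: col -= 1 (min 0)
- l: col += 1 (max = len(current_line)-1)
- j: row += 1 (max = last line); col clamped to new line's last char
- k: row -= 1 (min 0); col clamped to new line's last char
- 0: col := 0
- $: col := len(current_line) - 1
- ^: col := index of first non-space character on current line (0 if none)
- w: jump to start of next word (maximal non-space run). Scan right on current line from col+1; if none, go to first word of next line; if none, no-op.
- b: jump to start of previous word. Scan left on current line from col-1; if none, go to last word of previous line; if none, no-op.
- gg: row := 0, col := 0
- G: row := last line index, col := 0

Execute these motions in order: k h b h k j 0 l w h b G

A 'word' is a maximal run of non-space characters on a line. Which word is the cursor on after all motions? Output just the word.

Answer: sun

Derivation:
After 1 (k): row=0 col=0 char='f'
After 2 (h): row=0 col=0 char='f'
After 3 (b): row=0 col=0 char='f'
After 4 (h): row=0 col=0 char='f'
After 5 (k): row=0 col=0 char='f'
After 6 (j): row=1 col=0 char='_'
After 7 (0): row=1 col=0 char='_'
After 8 (l): row=1 col=1 char='s'
After 9 (w): row=1 col=5 char='r'
After 10 (h): row=1 col=4 char='_'
After 11 (b): row=1 col=1 char='s'
After 12 (G): row=5 col=0 char='s'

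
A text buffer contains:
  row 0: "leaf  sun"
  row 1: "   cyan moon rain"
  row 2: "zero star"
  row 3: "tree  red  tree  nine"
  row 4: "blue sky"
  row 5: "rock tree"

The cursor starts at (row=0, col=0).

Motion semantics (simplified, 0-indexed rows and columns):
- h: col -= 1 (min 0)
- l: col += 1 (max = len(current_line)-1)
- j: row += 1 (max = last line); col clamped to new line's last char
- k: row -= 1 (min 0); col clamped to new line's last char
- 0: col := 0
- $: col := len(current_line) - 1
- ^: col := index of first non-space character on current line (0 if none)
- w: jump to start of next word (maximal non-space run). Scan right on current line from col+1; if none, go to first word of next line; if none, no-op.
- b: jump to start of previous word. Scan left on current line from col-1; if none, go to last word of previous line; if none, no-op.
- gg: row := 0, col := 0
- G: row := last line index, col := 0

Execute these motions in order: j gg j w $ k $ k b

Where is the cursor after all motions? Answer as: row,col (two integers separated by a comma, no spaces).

After 1 (j): row=1 col=0 char='_'
After 2 (gg): row=0 col=0 char='l'
After 3 (j): row=1 col=0 char='_'
After 4 (w): row=1 col=3 char='c'
After 5 ($): row=1 col=16 char='n'
After 6 (k): row=0 col=8 char='n'
After 7 ($): row=0 col=8 char='n'
After 8 (k): row=0 col=8 char='n'
After 9 (b): row=0 col=6 char='s'

Answer: 0,6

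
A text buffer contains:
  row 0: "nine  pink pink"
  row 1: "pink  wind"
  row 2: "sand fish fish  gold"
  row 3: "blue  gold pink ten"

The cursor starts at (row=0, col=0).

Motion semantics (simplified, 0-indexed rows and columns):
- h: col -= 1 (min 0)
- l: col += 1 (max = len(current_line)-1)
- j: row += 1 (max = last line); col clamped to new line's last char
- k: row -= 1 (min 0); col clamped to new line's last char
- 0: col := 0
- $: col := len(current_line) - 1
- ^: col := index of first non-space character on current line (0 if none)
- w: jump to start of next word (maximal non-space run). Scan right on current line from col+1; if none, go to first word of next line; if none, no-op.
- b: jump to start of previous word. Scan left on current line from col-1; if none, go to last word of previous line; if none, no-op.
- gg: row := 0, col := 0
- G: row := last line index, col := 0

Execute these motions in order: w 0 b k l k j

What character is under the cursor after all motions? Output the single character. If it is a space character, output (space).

After 1 (w): row=0 col=6 char='p'
After 2 (0): row=0 col=0 char='n'
After 3 (b): row=0 col=0 char='n'
After 4 (k): row=0 col=0 char='n'
After 5 (l): row=0 col=1 char='i'
After 6 (k): row=0 col=1 char='i'
After 7 (j): row=1 col=1 char='i'

Answer: i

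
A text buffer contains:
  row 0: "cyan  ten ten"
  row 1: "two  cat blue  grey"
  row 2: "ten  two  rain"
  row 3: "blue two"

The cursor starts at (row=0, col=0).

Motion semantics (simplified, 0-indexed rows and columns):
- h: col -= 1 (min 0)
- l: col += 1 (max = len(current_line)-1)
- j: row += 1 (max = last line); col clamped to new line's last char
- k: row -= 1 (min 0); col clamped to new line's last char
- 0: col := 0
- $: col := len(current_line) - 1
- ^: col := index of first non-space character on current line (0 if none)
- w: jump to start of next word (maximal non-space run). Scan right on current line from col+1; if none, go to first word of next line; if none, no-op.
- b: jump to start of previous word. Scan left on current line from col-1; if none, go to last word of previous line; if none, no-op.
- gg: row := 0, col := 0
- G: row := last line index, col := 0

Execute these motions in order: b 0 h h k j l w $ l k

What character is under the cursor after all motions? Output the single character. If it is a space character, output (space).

Answer: n

Derivation:
After 1 (b): row=0 col=0 char='c'
After 2 (0): row=0 col=0 char='c'
After 3 (h): row=0 col=0 char='c'
After 4 (h): row=0 col=0 char='c'
After 5 (k): row=0 col=0 char='c'
After 6 (j): row=1 col=0 char='t'
After 7 (l): row=1 col=1 char='w'
After 8 (w): row=1 col=5 char='c'
After 9 ($): row=1 col=18 char='y'
After 10 (l): row=1 col=18 char='y'
After 11 (k): row=0 col=12 char='n'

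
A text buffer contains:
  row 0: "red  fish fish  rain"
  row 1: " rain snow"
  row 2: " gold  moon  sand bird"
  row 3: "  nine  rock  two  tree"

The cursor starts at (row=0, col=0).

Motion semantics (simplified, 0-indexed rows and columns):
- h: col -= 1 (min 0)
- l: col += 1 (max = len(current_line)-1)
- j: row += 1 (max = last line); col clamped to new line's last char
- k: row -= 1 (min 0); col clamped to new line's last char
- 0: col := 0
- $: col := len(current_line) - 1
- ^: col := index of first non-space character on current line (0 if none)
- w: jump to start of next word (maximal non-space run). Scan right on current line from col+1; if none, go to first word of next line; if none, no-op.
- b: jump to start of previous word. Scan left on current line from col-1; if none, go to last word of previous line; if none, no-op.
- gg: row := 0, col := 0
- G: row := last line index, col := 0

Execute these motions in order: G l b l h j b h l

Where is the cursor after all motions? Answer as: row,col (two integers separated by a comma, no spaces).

After 1 (G): row=3 col=0 char='_'
After 2 (l): row=3 col=1 char='_'
After 3 (b): row=2 col=18 char='b'
After 4 (l): row=2 col=19 char='i'
After 5 (h): row=2 col=18 char='b'
After 6 (j): row=3 col=18 char='_'
After 7 (b): row=3 col=14 char='t'
After 8 (h): row=3 col=13 char='_'
After 9 (l): row=3 col=14 char='t'

Answer: 3,14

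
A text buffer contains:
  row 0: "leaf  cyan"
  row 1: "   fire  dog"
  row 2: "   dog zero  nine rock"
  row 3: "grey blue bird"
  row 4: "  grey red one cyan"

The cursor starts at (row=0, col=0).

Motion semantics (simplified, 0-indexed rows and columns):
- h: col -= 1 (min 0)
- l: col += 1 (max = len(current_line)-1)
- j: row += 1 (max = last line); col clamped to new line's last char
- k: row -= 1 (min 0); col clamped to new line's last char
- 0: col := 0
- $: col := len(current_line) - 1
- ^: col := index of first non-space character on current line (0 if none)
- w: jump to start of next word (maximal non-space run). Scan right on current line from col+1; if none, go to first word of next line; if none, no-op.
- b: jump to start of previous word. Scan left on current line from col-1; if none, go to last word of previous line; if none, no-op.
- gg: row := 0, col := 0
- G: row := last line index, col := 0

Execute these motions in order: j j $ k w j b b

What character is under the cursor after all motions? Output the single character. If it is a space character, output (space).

Answer: r

Derivation:
After 1 (j): row=1 col=0 char='_'
After 2 (j): row=2 col=0 char='_'
After 3 ($): row=2 col=21 char='k'
After 4 (k): row=1 col=11 char='g'
After 5 (w): row=2 col=3 char='d'
After 6 (j): row=3 col=3 char='y'
After 7 (b): row=3 col=0 char='g'
After 8 (b): row=2 col=18 char='r'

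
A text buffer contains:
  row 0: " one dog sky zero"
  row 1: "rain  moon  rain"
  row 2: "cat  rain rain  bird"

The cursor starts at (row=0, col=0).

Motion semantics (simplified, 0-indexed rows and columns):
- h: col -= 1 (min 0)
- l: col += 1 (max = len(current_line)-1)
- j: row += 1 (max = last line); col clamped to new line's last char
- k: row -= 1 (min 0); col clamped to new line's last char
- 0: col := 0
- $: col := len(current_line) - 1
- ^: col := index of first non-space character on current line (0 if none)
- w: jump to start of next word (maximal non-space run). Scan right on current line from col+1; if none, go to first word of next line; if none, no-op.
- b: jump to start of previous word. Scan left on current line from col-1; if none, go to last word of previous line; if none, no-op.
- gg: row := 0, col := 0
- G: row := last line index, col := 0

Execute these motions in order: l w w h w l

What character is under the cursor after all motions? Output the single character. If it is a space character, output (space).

After 1 (l): row=0 col=1 char='o'
After 2 (w): row=0 col=5 char='d'
After 3 (w): row=0 col=9 char='s'
After 4 (h): row=0 col=8 char='_'
After 5 (w): row=0 col=9 char='s'
After 6 (l): row=0 col=10 char='k'

Answer: k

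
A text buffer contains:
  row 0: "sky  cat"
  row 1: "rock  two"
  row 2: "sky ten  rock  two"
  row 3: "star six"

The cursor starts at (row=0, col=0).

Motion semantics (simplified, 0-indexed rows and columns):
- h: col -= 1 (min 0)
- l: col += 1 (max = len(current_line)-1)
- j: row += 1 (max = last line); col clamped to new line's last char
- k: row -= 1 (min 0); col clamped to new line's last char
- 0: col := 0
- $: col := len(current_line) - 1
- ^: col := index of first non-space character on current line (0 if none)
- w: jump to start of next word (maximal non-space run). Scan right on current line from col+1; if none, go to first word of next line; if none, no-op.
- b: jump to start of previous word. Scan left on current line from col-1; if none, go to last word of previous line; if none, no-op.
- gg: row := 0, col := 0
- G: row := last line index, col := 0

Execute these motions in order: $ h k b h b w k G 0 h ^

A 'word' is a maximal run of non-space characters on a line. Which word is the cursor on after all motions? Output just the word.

After 1 ($): row=0 col=7 char='t'
After 2 (h): row=0 col=6 char='a'
After 3 (k): row=0 col=6 char='a'
After 4 (b): row=0 col=5 char='c'
After 5 (h): row=0 col=4 char='_'
After 6 (b): row=0 col=0 char='s'
After 7 (w): row=0 col=5 char='c'
After 8 (k): row=0 col=5 char='c'
After 9 (G): row=3 col=0 char='s'
After 10 (0): row=3 col=0 char='s'
After 11 (h): row=3 col=0 char='s'
After 12 (^): row=3 col=0 char='s'

Answer: star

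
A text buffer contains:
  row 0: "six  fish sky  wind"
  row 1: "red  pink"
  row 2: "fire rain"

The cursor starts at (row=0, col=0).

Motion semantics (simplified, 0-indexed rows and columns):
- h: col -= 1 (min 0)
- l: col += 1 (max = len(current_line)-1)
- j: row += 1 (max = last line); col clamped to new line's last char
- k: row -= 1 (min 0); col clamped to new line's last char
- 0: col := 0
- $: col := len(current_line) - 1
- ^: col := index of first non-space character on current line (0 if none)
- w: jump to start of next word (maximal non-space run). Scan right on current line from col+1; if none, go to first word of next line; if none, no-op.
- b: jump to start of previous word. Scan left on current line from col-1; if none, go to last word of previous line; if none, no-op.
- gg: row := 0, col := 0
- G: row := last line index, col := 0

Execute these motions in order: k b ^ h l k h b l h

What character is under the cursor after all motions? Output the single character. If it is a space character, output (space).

Answer: s

Derivation:
After 1 (k): row=0 col=0 char='s'
After 2 (b): row=0 col=0 char='s'
After 3 (^): row=0 col=0 char='s'
After 4 (h): row=0 col=0 char='s'
After 5 (l): row=0 col=1 char='i'
After 6 (k): row=0 col=1 char='i'
After 7 (h): row=0 col=0 char='s'
After 8 (b): row=0 col=0 char='s'
After 9 (l): row=0 col=1 char='i'
After 10 (h): row=0 col=0 char='s'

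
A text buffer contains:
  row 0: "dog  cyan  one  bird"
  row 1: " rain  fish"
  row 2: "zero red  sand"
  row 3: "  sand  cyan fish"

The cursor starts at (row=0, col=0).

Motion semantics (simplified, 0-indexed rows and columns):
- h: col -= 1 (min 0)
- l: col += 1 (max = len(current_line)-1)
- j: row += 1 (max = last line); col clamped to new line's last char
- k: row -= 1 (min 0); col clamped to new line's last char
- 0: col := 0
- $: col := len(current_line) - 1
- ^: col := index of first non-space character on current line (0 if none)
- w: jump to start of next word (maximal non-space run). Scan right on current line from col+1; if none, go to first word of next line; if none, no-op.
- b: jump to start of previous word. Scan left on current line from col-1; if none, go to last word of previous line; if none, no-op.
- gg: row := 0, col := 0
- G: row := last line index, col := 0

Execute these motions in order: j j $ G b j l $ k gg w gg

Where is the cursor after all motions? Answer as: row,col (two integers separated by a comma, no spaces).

Answer: 0,0

Derivation:
After 1 (j): row=1 col=0 char='_'
After 2 (j): row=2 col=0 char='z'
After 3 ($): row=2 col=13 char='d'
After 4 (G): row=3 col=0 char='_'
After 5 (b): row=2 col=10 char='s'
After 6 (j): row=3 col=10 char='a'
After 7 (l): row=3 col=11 char='n'
After 8 ($): row=3 col=16 char='h'
After 9 (k): row=2 col=13 char='d'
After 10 (gg): row=0 col=0 char='d'
After 11 (w): row=0 col=5 char='c'
After 12 (gg): row=0 col=0 char='d'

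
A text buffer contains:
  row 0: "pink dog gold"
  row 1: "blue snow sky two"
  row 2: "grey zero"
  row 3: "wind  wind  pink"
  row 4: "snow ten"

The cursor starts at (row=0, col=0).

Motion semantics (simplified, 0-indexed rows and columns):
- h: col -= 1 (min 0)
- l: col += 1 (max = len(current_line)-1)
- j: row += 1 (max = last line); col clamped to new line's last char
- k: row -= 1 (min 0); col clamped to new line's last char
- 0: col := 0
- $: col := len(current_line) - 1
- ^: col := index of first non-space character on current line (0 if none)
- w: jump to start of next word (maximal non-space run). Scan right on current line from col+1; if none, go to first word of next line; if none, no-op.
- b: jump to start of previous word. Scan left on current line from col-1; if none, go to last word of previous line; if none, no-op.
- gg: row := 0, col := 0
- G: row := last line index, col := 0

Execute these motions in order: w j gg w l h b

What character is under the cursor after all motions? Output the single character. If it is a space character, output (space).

After 1 (w): row=0 col=5 char='d'
After 2 (j): row=1 col=5 char='s'
After 3 (gg): row=0 col=0 char='p'
After 4 (w): row=0 col=5 char='d'
After 5 (l): row=0 col=6 char='o'
After 6 (h): row=0 col=5 char='d'
After 7 (b): row=0 col=0 char='p'

Answer: p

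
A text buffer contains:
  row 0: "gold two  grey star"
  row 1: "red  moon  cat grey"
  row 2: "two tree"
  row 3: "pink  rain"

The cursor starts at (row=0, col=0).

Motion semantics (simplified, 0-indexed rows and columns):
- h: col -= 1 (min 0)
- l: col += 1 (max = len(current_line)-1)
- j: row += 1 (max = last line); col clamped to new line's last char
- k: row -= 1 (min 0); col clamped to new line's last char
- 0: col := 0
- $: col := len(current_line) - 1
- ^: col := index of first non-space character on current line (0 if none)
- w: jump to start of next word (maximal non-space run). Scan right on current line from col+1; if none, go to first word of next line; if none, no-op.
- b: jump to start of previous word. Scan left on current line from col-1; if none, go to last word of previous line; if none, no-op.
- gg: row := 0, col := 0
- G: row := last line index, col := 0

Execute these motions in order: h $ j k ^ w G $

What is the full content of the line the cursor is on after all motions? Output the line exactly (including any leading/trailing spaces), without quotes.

After 1 (h): row=0 col=0 char='g'
After 2 ($): row=0 col=18 char='r'
After 3 (j): row=1 col=18 char='y'
After 4 (k): row=0 col=18 char='r'
After 5 (^): row=0 col=0 char='g'
After 6 (w): row=0 col=5 char='t'
After 7 (G): row=3 col=0 char='p'
After 8 ($): row=3 col=9 char='n'

Answer: pink  rain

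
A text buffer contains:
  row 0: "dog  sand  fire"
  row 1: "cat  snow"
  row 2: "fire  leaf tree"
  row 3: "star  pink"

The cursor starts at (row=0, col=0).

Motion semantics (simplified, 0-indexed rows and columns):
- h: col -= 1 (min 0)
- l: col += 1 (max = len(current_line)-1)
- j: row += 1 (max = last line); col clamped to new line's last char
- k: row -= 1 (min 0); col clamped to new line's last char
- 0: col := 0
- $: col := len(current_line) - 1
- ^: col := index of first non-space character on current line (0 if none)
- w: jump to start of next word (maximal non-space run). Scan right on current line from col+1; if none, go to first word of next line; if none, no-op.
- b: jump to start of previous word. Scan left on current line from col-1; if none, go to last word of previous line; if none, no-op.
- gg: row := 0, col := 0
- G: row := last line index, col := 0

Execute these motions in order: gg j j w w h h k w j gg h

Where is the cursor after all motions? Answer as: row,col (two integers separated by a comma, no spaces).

After 1 (gg): row=0 col=0 char='d'
After 2 (j): row=1 col=0 char='c'
After 3 (j): row=2 col=0 char='f'
After 4 (w): row=2 col=6 char='l'
After 5 (w): row=2 col=11 char='t'
After 6 (h): row=2 col=10 char='_'
After 7 (h): row=2 col=9 char='f'
After 8 (k): row=1 col=8 char='w'
After 9 (w): row=2 col=0 char='f'
After 10 (j): row=3 col=0 char='s'
After 11 (gg): row=0 col=0 char='d'
After 12 (h): row=0 col=0 char='d'

Answer: 0,0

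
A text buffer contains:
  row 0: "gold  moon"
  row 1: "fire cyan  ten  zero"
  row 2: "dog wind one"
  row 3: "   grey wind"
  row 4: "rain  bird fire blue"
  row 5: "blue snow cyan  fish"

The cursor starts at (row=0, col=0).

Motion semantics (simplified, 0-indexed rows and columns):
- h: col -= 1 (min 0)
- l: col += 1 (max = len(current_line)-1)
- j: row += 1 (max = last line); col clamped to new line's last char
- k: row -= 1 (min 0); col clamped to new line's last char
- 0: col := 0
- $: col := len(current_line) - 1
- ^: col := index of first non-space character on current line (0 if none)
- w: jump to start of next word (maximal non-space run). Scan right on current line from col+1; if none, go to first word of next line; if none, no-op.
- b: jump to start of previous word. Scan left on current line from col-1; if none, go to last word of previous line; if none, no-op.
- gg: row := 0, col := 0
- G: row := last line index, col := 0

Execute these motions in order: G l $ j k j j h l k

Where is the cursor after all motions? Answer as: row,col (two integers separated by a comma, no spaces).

After 1 (G): row=5 col=0 char='b'
After 2 (l): row=5 col=1 char='l'
After 3 ($): row=5 col=19 char='h'
After 4 (j): row=5 col=19 char='h'
After 5 (k): row=4 col=19 char='e'
After 6 (j): row=5 col=19 char='h'
After 7 (j): row=5 col=19 char='h'
After 8 (h): row=5 col=18 char='s'
After 9 (l): row=5 col=19 char='h'
After 10 (k): row=4 col=19 char='e'

Answer: 4,19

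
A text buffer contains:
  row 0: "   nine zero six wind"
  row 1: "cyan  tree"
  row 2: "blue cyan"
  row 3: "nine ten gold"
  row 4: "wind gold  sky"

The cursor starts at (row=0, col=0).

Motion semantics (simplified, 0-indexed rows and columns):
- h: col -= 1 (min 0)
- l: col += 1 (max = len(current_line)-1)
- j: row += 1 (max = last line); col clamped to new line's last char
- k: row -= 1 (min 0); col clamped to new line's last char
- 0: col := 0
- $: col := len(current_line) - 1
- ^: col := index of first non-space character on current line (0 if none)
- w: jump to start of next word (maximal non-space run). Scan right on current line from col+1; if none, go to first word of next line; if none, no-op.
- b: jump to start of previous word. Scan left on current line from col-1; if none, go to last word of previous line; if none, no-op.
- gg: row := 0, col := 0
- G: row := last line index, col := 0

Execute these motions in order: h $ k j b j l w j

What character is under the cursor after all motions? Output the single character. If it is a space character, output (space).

Answer: w

Derivation:
After 1 (h): row=0 col=0 char='_'
After 2 ($): row=0 col=20 char='d'
After 3 (k): row=0 col=20 char='d'
After 4 (j): row=1 col=9 char='e'
After 5 (b): row=1 col=6 char='t'
After 6 (j): row=2 col=6 char='y'
After 7 (l): row=2 col=7 char='a'
After 8 (w): row=3 col=0 char='n'
After 9 (j): row=4 col=0 char='w'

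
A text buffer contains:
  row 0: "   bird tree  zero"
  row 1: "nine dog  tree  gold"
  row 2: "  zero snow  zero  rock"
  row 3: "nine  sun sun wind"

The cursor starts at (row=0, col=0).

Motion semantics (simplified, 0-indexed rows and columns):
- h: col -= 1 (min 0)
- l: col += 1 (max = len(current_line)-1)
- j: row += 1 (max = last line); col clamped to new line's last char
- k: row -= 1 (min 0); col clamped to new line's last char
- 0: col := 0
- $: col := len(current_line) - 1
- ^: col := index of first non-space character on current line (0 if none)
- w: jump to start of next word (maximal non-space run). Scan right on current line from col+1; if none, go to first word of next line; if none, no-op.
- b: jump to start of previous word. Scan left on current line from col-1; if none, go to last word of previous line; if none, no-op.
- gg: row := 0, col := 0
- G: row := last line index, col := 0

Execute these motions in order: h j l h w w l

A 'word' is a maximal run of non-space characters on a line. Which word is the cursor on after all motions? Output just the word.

Answer: tree

Derivation:
After 1 (h): row=0 col=0 char='_'
After 2 (j): row=1 col=0 char='n'
After 3 (l): row=1 col=1 char='i'
After 4 (h): row=1 col=0 char='n'
After 5 (w): row=1 col=5 char='d'
After 6 (w): row=1 col=10 char='t'
After 7 (l): row=1 col=11 char='r'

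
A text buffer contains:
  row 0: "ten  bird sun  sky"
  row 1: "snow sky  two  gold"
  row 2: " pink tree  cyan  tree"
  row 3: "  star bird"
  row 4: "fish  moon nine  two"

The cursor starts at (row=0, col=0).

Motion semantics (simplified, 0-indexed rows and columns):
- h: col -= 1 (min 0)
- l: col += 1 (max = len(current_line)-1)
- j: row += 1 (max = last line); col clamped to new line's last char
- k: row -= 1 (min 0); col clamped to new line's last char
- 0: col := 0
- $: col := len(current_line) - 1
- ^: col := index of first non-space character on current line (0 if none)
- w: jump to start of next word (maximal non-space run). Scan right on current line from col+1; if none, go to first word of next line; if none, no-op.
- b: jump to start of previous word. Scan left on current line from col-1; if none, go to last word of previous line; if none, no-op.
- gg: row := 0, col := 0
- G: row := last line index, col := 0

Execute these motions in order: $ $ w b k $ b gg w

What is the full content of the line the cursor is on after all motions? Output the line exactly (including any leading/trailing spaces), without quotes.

Answer: ten  bird sun  sky

Derivation:
After 1 ($): row=0 col=17 char='y'
After 2 ($): row=0 col=17 char='y'
After 3 (w): row=1 col=0 char='s'
After 4 (b): row=0 col=15 char='s'
After 5 (k): row=0 col=15 char='s'
After 6 ($): row=0 col=17 char='y'
After 7 (b): row=0 col=15 char='s'
After 8 (gg): row=0 col=0 char='t'
After 9 (w): row=0 col=5 char='b'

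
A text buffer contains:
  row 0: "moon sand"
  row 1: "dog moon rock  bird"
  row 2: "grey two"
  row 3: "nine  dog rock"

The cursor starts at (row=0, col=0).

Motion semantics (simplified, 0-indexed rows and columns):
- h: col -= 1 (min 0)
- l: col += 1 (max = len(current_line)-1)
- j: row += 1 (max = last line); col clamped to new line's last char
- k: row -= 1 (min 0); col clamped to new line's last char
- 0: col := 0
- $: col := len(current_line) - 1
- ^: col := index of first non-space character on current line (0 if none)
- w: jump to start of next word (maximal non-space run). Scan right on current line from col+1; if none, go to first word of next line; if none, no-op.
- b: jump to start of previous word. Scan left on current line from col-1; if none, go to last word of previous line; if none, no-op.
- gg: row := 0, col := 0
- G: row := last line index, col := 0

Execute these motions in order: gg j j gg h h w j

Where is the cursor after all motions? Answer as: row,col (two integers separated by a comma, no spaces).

Answer: 1,5

Derivation:
After 1 (gg): row=0 col=0 char='m'
After 2 (j): row=1 col=0 char='d'
After 3 (j): row=2 col=0 char='g'
After 4 (gg): row=0 col=0 char='m'
After 5 (h): row=0 col=0 char='m'
After 6 (h): row=0 col=0 char='m'
After 7 (w): row=0 col=5 char='s'
After 8 (j): row=1 col=5 char='o'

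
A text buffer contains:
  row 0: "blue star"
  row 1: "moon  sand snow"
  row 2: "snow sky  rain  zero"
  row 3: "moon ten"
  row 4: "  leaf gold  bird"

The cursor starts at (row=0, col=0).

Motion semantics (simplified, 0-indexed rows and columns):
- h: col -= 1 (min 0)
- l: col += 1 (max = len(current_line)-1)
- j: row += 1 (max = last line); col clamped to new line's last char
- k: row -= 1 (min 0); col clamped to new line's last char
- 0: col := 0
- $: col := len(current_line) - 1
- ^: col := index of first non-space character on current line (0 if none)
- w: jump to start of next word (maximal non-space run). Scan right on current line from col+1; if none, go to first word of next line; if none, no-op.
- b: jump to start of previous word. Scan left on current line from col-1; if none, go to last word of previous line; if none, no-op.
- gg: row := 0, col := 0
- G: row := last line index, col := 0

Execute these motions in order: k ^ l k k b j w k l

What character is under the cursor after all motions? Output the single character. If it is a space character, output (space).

Answer: a

Derivation:
After 1 (k): row=0 col=0 char='b'
After 2 (^): row=0 col=0 char='b'
After 3 (l): row=0 col=1 char='l'
After 4 (k): row=0 col=1 char='l'
After 5 (k): row=0 col=1 char='l'
After 6 (b): row=0 col=0 char='b'
After 7 (j): row=1 col=0 char='m'
After 8 (w): row=1 col=6 char='s'
After 9 (k): row=0 col=6 char='t'
After 10 (l): row=0 col=7 char='a'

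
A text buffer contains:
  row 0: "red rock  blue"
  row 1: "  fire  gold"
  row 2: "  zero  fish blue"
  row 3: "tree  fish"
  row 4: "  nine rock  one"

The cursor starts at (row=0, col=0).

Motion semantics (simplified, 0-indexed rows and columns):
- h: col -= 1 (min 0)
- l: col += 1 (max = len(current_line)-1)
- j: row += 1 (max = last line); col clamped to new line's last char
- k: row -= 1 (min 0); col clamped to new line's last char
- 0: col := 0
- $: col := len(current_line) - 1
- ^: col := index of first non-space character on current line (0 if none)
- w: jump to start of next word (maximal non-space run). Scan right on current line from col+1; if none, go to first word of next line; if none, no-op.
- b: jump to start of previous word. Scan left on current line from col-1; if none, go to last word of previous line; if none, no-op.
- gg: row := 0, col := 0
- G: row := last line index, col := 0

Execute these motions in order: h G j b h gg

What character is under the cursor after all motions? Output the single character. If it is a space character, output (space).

Answer: r

Derivation:
After 1 (h): row=0 col=0 char='r'
After 2 (G): row=4 col=0 char='_'
After 3 (j): row=4 col=0 char='_'
After 4 (b): row=3 col=6 char='f'
After 5 (h): row=3 col=5 char='_'
After 6 (gg): row=0 col=0 char='r'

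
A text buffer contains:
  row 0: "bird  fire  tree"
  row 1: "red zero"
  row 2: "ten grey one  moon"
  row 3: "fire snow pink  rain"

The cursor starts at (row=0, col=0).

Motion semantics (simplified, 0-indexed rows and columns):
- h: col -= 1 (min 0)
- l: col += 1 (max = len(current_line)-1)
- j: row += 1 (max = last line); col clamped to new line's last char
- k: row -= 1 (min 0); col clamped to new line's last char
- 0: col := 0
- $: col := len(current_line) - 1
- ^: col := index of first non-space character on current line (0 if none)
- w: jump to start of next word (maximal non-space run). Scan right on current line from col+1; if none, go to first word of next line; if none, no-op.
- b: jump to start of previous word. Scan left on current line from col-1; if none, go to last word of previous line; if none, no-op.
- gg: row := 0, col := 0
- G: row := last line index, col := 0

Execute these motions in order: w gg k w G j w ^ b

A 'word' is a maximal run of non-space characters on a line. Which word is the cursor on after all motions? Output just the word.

After 1 (w): row=0 col=6 char='f'
After 2 (gg): row=0 col=0 char='b'
After 3 (k): row=0 col=0 char='b'
After 4 (w): row=0 col=6 char='f'
After 5 (G): row=3 col=0 char='f'
After 6 (j): row=3 col=0 char='f'
After 7 (w): row=3 col=5 char='s'
After 8 (^): row=3 col=0 char='f'
After 9 (b): row=2 col=14 char='m'

Answer: moon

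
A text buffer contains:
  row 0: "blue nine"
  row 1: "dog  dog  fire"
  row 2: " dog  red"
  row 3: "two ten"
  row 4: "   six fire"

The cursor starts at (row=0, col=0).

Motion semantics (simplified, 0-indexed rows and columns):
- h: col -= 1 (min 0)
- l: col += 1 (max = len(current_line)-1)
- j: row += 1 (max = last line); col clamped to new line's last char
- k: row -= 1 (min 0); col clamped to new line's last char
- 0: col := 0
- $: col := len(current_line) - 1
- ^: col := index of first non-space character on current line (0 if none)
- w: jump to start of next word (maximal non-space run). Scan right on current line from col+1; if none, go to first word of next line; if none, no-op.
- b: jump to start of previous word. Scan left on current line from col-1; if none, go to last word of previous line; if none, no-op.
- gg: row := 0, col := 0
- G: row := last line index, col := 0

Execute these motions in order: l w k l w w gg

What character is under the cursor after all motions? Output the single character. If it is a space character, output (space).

Answer: b

Derivation:
After 1 (l): row=0 col=1 char='l'
After 2 (w): row=0 col=5 char='n'
After 3 (k): row=0 col=5 char='n'
After 4 (l): row=0 col=6 char='i'
After 5 (w): row=1 col=0 char='d'
After 6 (w): row=1 col=5 char='d'
After 7 (gg): row=0 col=0 char='b'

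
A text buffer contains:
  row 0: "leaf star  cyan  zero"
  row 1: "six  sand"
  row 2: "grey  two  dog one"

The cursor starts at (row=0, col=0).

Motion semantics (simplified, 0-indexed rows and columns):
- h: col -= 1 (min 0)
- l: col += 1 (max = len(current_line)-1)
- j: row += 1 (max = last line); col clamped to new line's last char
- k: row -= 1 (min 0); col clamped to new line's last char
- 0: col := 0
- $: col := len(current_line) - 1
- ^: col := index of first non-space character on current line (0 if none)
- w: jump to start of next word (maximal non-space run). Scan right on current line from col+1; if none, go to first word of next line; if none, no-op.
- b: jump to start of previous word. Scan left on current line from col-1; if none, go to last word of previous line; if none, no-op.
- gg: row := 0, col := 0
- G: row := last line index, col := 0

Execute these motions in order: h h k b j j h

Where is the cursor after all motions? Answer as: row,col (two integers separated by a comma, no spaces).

Answer: 2,0

Derivation:
After 1 (h): row=0 col=0 char='l'
After 2 (h): row=0 col=0 char='l'
After 3 (k): row=0 col=0 char='l'
After 4 (b): row=0 col=0 char='l'
After 5 (j): row=1 col=0 char='s'
After 6 (j): row=2 col=0 char='g'
After 7 (h): row=2 col=0 char='g'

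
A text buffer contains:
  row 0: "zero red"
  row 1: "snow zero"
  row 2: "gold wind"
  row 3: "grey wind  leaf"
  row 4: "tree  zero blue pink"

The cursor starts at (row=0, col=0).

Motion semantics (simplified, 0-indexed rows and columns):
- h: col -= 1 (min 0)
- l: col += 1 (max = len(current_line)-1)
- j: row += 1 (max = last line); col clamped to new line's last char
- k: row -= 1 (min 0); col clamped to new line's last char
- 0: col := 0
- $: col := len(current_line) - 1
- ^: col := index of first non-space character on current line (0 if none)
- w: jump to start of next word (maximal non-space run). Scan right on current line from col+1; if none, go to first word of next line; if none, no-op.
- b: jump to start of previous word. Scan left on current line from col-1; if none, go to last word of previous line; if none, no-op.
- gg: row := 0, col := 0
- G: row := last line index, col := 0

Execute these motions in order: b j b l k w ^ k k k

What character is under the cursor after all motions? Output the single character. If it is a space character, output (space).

After 1 (b): row=0 col=0 char='z'
After 2 (j): row=1 col=0 char='s'
After 3 (b): row=0 col=5 char='r'
After 4 (l): row=0 col=6 char='e'
After 5 (k): row=0 col=6 char='e'
After 6 (w): row=1 col=0 char='s'
After 7 (^): row=1 col=0 char='s'
After 8 (k): row=0 col=0 char='z'
After 9 (k): row=0 col=0 char='z'
After 10 (k): row=0 col=0 char='z'

Answer: z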